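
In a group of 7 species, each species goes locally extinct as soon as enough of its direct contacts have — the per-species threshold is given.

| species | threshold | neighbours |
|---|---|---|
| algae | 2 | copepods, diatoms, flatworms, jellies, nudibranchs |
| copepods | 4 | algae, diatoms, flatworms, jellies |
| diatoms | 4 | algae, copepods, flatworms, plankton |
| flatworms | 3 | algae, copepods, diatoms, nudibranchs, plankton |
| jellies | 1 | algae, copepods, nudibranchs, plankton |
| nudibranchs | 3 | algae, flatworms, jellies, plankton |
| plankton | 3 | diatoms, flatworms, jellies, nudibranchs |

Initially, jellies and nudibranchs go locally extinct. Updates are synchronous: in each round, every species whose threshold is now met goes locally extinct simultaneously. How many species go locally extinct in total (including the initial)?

Round 1 — jellies, nudibranchs go locally extinct (initial).
Round 2 — checking thresholds:
  algae: 2 of 5 neighbours ≥ 2, goes locally extinct.
  copepods: 1 of 4 neighbours < 4, below threshold.
  flatworms: 1 of 5 neighbours < 3, below threshold.
  plankton: 2 of 4 neighbours < 3, below threshold.
Round 3 — no new extinctions; cascade stops.

3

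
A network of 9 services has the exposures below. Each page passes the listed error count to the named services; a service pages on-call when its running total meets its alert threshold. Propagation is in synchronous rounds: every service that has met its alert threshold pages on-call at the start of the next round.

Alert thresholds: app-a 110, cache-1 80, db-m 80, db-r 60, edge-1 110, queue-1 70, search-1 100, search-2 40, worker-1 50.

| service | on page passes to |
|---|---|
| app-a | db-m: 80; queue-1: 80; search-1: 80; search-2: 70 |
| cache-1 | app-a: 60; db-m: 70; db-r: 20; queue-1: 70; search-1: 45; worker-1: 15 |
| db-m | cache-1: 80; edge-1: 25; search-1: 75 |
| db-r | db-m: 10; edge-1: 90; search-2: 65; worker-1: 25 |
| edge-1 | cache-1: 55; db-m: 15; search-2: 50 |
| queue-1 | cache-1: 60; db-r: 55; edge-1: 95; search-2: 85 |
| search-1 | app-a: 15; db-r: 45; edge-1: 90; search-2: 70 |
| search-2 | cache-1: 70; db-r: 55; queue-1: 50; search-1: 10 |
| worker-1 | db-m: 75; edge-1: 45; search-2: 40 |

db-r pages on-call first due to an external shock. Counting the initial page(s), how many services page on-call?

2

Round 1 — db-r pages on-call (initial).
  db-m: +10 → 10 < 80
  edge-1: +90 → 90 < 110
  search-2: +65 → 65 ≥ 40
  worker-1: +25 → 25 < 50
Round 2 — search-2 pages on-call.
  cache-1: +70 → 70 < 80
  queue-1: +50 → 50 < 70
  search-1: +10 → 10 < 100
No further pages.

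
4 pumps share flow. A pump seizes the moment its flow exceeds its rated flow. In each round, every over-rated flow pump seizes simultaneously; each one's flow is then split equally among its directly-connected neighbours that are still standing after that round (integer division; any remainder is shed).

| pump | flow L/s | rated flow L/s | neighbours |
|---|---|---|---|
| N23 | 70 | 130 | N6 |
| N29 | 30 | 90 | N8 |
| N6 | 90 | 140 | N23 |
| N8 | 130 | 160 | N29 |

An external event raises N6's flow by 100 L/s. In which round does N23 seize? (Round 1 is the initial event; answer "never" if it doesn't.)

2

Round 1 — N6 at 190 > 140. N6 seizes.
  N6 sheds 190 L/s to N23: 190 each.
    N23: 70+190 = 260 > 130
Round 2 — N23 seizes.
  N23 sheds 260 L/s: no online neighbours, lost.
No further seizures.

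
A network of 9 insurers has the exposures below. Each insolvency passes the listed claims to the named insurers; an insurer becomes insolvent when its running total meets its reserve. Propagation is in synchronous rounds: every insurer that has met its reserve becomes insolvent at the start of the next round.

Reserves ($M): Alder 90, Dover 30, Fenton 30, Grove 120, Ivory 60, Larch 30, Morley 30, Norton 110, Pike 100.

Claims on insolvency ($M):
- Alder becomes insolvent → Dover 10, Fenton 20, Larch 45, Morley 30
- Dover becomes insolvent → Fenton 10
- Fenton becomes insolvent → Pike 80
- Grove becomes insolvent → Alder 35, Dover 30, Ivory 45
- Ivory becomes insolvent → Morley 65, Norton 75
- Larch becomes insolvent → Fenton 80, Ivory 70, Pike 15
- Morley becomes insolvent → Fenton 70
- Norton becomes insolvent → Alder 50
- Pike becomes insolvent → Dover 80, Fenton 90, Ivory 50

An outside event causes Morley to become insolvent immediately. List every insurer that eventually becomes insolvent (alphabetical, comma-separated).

Round 1 — Morley becomes insolvent (initial).
  Fenton: +70 → 70 ≥ 30
Round 2 — Fenton becomes insolvent.
  Pike: +80 → 80 < 100
No further insolvencies.

Fenton, Morley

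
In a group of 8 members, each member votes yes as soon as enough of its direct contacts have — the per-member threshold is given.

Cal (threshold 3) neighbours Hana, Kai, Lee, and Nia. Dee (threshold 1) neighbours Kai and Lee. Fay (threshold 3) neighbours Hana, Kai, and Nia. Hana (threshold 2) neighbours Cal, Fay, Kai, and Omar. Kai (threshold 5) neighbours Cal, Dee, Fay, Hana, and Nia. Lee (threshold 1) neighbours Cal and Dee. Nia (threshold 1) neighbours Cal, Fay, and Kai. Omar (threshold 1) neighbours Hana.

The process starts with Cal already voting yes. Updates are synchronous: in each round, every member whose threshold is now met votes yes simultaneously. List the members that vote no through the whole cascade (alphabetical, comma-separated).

Fay, Hana, Kai, Omar

Round 1 — Cal votes yes (initial).
Round 2 — checking thresholds:
  Hana: 1 of 4 neighbours < 2, holds.
  Kai: 1 of 5 neighbours < 5, holds.
  Lee: 1 of 2 neighbours ≥ 1, votes yes.
  Nia: 1 of 3 neighbours ≥ 1, votes yes.
Round 3 — checking thresholds:
  Dee: 1 of 2 neighbours ≥ 1, votes yes.
  Fay: 1 of 3 neighbours < 3, holds.
  Hana: 1 of 4 neighbours < 2, holds.
  Kai: 2 of 5 neighbours < 5, holds.
Round 4 — no new yes votes; cascade stops.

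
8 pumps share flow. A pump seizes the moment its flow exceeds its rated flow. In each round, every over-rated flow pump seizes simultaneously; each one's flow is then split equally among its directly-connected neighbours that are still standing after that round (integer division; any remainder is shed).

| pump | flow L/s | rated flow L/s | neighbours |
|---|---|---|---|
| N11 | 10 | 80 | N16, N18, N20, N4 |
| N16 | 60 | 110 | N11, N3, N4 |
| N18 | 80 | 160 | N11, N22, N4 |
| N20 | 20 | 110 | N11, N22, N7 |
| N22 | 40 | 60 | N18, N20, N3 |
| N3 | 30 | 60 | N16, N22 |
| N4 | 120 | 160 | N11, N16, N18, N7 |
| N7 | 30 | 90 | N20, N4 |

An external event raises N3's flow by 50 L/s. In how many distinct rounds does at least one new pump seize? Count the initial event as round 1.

2

Round 1 — N3 at 80 > 60. N3 seizes.
  N3 sheds 80 L/s to N16, N22: 40 each.
    N16: 60+40 = 100 ≤ 110
    N22: 40+40 = 80 > 60
Round 2 — N22 seizes.
  N22 sheds 80 L/s to N18, N20: 40 each.
    N18: 80+40 = 120 ≤ 160
    N20: 20+40 = 60 ≤ 110
No further seizures.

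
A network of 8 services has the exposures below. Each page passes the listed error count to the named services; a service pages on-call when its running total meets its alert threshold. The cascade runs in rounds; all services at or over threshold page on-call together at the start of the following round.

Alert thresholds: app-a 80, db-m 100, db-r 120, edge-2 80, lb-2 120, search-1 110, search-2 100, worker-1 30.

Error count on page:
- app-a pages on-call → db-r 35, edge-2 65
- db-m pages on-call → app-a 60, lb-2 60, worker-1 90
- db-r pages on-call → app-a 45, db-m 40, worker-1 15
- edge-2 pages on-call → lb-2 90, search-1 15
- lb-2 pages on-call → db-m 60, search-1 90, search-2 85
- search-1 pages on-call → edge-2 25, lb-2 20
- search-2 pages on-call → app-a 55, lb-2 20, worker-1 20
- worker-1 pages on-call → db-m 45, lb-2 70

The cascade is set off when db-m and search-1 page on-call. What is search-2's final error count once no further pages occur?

Round 1 — db-m, search-1 page on-call (initial).
  app-a: +60 → 60 < 80
  edge-2: +25 → 25 < 80
  lb-2: +60+20 → 80 < 120
  worker-1: +90 → 90 ≥ 30
Round 2 — worker-1 pages on-call.
  lb-2: +70 → 150 ≥ 120
Round 3 — lb-2 pages on-call.
  search-2: +85 → 85 < 100
No further pages.

85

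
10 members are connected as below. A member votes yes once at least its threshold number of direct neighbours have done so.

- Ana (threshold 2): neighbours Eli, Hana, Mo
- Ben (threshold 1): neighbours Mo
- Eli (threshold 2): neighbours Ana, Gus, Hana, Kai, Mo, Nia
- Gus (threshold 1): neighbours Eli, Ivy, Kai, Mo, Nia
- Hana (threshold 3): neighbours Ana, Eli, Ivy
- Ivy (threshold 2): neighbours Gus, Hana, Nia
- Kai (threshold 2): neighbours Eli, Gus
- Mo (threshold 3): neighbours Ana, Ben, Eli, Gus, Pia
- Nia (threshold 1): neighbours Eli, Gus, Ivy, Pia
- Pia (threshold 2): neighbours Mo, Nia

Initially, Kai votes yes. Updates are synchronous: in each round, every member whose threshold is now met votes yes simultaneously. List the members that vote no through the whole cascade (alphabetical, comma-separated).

Round 1 — Kai votes yes (initial).
Round 2 — checking thresholds:
  Eli: 1 of 6 neighbours < 2, not yet.
  Gus: 1 of 5 neighbours ≥ 1, votes yes.
Round 3 — checking thresholds:
  Eli: 2 of 6 neighbours ≥ 2, votes yes.
  Ivy: 1 of 3 neighbours < 2, not yet.
  Mo: 1 of 5 neighbours < 3, not yet.
  Nia: 1 of 4 neighbours ≥ 1, votes yes.
Round 4 — checking thresholds:
  Ana: 1 of 3 neighbours < 2, not yet.
  Hana: 1 of 3 neighbours < 3, not yet.
  Ivy: 2 of 3 neighbours ≥ 2, votes yes.
  Mo: 2 of 5 neighbours < 3, not yet.
  Pia: 1 of 2 neighbours < 2, not yet.
Round 5 — no new yes votes; cascade stops.

Ana, Ben, Hana, Mo, Pia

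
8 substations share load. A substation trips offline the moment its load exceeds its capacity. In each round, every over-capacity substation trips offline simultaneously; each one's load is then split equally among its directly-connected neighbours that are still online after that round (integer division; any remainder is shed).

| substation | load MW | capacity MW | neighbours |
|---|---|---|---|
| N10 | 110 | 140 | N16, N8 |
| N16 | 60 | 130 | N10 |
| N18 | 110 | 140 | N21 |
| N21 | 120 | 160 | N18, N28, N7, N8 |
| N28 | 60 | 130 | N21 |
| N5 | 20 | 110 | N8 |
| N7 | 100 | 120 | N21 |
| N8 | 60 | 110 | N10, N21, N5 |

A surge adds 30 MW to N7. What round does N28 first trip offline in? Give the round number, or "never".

Round 1 — N7 at 130 > 120. N7 trips offline.
  N7 sheds 130 MW to N21: 130 each.
    N21: 120+130 = 250 > 160
Round 2 — N21 trips offline.
  N21 sheds 250 MW to N18, N28, N8: 83 each (1 lost).
    N18: 110+83 = 193 > 140
    N28: 60+83 = 143 > 130
    N8: 60+83 = 143 > 110
Round 3 — N18, N28, N8 trip offline.
  N18 sheds 193 MW: no online neighbours, lost.
  N28 sheds 143 MW: no online neighbours, lost.
  N8 sheds 143 MW to N10, N5: 71 each (1 lost).
    N10: 110+71 = 181 > 140
    N5: 20+71 = 91 ≤ 110
Round 4 — N10 trips offline.
  N10 sheds 181 MW to N16: 181 each.
    N16: 60+181 = 241 > 130
Round 5 — N16 trips offline.
  N16 sheds 241 MW: no online neighbours, lost.
No further trips.

3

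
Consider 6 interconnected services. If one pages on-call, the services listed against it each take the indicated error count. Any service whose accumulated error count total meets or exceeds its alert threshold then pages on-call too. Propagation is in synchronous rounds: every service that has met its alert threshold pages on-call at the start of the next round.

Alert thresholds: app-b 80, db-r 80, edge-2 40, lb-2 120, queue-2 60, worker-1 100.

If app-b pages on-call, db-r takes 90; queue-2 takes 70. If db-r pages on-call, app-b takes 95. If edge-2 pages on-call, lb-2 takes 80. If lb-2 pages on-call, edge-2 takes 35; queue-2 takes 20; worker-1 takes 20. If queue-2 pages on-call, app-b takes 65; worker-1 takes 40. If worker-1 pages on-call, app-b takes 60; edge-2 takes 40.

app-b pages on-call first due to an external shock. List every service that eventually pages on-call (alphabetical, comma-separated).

app-b, db-r, queue-2

Round 1 — app-b pages on-call (initial).
  db-r: +90 → 90 ≥ 80
  queue-2: +70 → 70 ≥ 60
Round 2 — db-r, queue-2 page on-call.
  worker-1: +40 → 40 < 100
No further pages.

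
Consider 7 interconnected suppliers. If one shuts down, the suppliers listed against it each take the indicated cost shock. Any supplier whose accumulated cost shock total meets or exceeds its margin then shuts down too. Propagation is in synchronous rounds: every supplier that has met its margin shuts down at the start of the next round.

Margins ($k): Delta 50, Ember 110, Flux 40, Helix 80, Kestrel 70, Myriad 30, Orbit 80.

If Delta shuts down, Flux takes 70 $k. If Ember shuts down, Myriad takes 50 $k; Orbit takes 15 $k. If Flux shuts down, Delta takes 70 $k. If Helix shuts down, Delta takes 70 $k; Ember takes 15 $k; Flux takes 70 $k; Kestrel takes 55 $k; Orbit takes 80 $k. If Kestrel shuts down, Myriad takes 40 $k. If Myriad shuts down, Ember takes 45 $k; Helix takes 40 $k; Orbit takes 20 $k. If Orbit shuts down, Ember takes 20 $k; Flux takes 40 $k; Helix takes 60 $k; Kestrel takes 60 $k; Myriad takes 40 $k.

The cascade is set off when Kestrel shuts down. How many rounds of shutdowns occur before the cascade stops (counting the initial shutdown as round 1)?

Round 1 — Kestrel shuts down (initial).
  Myriad: +40 → 40 ≥ 30
Round 2 — Myriad shuts down.
  Ember: +45 → 45 < 110
  Helix: +40 → 40 < 80
  Orbit: +20 → 20 < 80
No further shutdowns.

2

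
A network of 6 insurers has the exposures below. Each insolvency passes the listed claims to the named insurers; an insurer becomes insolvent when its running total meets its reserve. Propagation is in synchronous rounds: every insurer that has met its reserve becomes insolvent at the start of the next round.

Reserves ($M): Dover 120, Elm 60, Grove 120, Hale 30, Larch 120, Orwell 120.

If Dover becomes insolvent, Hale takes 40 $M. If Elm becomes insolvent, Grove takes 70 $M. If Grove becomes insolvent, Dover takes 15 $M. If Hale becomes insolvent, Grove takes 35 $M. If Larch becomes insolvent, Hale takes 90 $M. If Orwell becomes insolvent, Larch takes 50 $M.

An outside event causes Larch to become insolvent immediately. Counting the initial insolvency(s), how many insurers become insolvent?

2

Round 1 — Larch becomes insolvent (initial).
  Hale: +90 → 90 ≥ 30
Round 2 — Hale becomes insolvent.
  Grove: +35 → 35 < 120
No further insolvencies.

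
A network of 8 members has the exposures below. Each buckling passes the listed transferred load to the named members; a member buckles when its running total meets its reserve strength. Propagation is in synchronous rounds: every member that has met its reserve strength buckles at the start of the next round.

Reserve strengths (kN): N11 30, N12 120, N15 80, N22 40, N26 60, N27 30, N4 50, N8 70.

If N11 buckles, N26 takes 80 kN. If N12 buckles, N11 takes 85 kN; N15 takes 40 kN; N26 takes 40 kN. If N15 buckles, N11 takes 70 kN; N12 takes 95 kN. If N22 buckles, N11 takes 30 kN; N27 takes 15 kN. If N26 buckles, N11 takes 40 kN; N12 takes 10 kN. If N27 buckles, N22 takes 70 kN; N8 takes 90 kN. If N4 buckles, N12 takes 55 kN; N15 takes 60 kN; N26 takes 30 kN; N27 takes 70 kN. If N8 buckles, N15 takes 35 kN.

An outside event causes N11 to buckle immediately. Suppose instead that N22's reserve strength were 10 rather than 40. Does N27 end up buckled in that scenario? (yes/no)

With N22's reserve strength at 10:
Round 1 — N11 buckles (initial).
  N26: +80 → 80 ≥ 60
Round 2 — N26 buckles.
  N12: +10 → 10 < 120
No further bucklings.

no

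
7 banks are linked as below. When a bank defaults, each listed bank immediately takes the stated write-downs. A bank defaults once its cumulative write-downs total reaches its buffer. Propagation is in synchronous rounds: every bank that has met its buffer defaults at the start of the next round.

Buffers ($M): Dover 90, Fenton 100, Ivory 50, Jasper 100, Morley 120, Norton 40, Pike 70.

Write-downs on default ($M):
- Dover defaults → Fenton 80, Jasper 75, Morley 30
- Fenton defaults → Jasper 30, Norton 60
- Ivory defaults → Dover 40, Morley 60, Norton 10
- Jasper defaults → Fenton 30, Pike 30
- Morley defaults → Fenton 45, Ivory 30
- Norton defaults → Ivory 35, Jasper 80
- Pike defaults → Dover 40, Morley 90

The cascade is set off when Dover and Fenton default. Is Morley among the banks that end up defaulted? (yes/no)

no

Round 1 — Dover, Fenton default (initial).
  Jasper: +75+30 → 105 ≥ 100
  Morley: +30 → 30 < 120
  Norton: +60 → 60 ≥ 40
Round 2 — Jasper, Norton default.
  Ivory: +35 → 35 < 50
  Pike: +30 → 30 < 70
No further defaults.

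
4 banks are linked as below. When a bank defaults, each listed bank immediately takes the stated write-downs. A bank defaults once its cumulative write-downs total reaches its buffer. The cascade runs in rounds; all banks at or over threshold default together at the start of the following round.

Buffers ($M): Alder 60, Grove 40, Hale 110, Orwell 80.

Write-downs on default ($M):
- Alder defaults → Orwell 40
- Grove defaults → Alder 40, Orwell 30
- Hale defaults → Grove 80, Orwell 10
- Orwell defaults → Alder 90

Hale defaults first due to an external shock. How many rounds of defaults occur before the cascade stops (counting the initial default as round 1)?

Round 1 — Hale defaults (initial).
  Grove: +80 → 80 ≥ 40
  Orwell: +10 → 10 < 80
Round 2 — Grove defaults.
  Alder: +40 → 40 < 60
  Orwell: +30 → 40 < 80
No further defaults.

2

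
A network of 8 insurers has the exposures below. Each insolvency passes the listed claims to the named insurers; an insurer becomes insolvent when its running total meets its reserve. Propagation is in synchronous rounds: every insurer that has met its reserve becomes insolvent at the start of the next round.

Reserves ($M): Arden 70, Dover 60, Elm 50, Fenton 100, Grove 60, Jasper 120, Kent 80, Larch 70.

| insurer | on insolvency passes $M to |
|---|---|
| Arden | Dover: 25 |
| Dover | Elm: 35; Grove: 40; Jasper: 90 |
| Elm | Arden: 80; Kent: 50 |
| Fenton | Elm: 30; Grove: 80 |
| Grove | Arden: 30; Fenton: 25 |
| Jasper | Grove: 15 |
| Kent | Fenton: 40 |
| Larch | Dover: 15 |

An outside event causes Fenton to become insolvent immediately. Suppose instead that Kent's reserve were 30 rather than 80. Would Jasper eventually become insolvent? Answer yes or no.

no

With Kent's reserve at 30:
Round 1 — Fenton becomes insolvent (initial).
  Elm: +30 → 30 < 50
  Grove: +80 → 80 ≥ 60
Round 2 — Grove becomes insolvent.
  Arden: +30 → 30 < 70
No further insolvencies.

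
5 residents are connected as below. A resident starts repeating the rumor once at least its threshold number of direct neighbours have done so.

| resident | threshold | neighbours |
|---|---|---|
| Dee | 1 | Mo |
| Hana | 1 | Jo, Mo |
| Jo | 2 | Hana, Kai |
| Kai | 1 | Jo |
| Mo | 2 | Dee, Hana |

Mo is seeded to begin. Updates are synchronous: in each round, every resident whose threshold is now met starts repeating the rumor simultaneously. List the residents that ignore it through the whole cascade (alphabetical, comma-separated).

Round 1 — Mo starts repeating the rumor (initial).
Round 2 — checking thresholds:
  Dee: 1 of 1 neighbours ≥ 1, starts repeating the rumor.
  Hana: 1 of 2 neighbours ≥ 1, starts repeating the rumor.
Round 3 — no new spreads; cascade stops.

Jo, Kai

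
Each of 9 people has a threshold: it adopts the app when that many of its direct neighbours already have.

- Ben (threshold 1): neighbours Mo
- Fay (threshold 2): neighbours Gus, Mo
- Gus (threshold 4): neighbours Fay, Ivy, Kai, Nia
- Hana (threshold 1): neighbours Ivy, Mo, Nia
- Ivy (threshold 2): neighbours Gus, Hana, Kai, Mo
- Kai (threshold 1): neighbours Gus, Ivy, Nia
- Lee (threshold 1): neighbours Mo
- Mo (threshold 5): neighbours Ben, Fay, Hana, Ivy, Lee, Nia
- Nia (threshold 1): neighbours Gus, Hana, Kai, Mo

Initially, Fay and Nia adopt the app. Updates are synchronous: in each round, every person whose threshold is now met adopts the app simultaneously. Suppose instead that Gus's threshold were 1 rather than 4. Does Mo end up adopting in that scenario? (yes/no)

no

With Gus's threshold at 1:
Round 1 — Fay, Nia adopt the app (initial).
Round 2 — checking thresholds:
  Gus: 2 of 4 neighbours ≥ 1, adopts the app.
  Hana: 1 of 3 neighbours ≥ 1, adopts the app.
  Kai: 1 of 3 neighbours ≥ 1, adopts the app.
  Mo: 2 of 6 neighbours < 5, not yet.
Round 3 — checking thresholds:
  Ivy: 3 of 4 neighbours ≥ 2, adopts the app.
  Mo: 3 of 6 neighbours < 5, not yet.
Round 4 — no new adoptions; cascade stops.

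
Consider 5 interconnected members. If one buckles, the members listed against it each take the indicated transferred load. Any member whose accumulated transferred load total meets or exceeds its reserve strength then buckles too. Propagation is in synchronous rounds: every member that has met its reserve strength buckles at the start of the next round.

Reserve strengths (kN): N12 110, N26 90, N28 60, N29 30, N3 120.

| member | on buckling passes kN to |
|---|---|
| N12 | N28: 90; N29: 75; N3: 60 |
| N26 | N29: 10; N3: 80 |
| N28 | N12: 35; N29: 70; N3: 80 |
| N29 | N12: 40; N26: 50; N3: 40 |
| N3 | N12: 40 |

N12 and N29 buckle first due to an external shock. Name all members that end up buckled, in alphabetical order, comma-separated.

N12, N28, N29, N3

Round 1 — N12, N29 buckle (initial).
  N26: +50 → 50 < 90
  N28: +90 → 90 ≥ 60
  N3: +60+40 → 100 < 120
Round 2 — N28 buckles.
  N3: +80 → 180 ≥ 120
Round 3 — N3 buckles.
No further bucklings.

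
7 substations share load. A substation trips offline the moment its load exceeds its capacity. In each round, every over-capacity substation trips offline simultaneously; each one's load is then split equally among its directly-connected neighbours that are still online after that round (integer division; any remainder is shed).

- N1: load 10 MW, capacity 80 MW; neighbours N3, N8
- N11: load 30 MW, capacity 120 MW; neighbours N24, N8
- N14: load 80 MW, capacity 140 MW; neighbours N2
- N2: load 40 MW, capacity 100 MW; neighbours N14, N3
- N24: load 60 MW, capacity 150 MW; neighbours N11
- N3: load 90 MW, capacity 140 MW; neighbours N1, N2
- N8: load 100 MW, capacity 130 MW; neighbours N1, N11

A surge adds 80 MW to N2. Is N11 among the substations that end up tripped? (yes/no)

yes

Round 1 — N2 at 120 > 100. N2 trips offline.
  N2 sheds 120 MW to N14, N3: 60 each.
    N14: 80+60 = 140 ≤ 140
    N3: 90+60 = 150 > 140
Round 2 — N3 trips offline.
  N3 sheds 150 MW to N1: 150 each.
    N1: 10+150 = 160 > 80
Round 3 — N1 trips offline.
  N1 sheds 160 MW to N8: 160 each.
    N8: 100+160 = 260 > 130
Round 4 — N8 trips offline.
  N8 sheds 260 MW to N11: 260 each.
    N11: 30+260 = 290 > 120
Round 5 — N11 trips offline.
  N11 sheds 290 MW to N24: 290 each.
    N24: 60+290 = 350 > 150
Round 6 — N24 trips offline.
  N24 sheds 350 MW: no online neighbours, lost.
No further trips.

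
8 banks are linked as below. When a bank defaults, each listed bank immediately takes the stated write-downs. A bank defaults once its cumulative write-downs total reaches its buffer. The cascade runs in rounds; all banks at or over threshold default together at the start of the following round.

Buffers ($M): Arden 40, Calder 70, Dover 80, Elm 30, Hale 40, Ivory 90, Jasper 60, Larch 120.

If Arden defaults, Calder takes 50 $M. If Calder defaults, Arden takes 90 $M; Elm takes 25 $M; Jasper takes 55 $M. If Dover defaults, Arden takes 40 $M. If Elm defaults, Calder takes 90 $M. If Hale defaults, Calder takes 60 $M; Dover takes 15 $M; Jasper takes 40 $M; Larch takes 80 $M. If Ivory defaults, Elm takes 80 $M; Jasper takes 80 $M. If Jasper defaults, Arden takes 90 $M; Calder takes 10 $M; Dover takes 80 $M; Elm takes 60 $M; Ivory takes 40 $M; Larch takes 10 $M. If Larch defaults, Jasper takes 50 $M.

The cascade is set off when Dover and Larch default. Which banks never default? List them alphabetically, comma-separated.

Round 1 — Dover, Larch default (initial).
  Arden: +40 → 40 ≥ 40
  Jasper: +50 → 50 < 60
Round 2 — Arden defaults.
  Calder: +50 → 50 < 70
No further defaults.

Calder, Elm, Hale, Ivory, Jasper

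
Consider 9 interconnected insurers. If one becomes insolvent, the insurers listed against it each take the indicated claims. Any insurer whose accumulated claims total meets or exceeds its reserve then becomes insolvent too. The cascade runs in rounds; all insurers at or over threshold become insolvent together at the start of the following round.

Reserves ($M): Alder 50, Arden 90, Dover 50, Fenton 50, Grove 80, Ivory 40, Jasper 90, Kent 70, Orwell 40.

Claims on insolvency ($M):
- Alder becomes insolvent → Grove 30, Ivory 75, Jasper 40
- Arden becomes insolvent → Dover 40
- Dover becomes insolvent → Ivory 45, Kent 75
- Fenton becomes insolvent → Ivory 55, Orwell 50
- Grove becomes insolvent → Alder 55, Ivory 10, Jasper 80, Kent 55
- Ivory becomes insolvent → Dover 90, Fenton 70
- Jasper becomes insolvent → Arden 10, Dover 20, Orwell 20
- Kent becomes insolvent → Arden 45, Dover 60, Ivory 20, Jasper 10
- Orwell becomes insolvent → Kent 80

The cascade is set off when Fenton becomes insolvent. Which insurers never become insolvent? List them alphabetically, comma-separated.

Alder, Arden, Grove, Jasper

Round 1 — Fenton becomes insolvent (initial).
  Ivory: +55 → 55 ≥ 40
  Orwell: +50 → 50 ≥ 40
Round 2 — Ivory, Orwell become insolvent.
  Dover: +90 → 90 ≥ 50
  Kent: +80 → 80 ≥ 70
Round 3 — Dover, Kent become insolvent.
  Arden: +45 → 45 < 90
  Jasper: +10 → 10 < 90
No further insolvencies.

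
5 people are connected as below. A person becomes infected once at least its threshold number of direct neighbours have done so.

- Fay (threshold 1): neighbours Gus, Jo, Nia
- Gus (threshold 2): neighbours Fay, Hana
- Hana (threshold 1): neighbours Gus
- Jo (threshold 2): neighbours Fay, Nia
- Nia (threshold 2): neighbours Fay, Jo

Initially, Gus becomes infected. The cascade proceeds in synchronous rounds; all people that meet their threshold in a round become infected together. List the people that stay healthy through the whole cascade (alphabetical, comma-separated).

Jo, Nia

Round 1 — Gus becomes infected (initial).
Round 2 — checking thresholds:
  Fay: 1 of 3 neighbours ≥ 1, becomes infected.
  Hana: 1 of 1 neighbours ≥ 1, becomes infected.
Round 3 — no new infections; cascade stops.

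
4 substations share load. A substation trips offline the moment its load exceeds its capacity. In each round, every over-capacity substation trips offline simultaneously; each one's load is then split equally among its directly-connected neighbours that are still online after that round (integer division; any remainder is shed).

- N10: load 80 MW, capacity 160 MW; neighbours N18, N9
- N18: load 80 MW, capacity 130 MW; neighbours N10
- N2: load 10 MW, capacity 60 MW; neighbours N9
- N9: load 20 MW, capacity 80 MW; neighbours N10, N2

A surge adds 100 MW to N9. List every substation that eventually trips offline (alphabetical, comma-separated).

N2, N9

Round 1 — N9 at 120 > 80. N9 trips offline.
  N9 sheds 120 MW to N10, N2: 60 each.
    N10: 80+60 = 140 ≤ 160
    N2: 10+60 = 70 > 60
Round 2 — N2 trips offline.
  N2 sheds 70 MW: no online neighbours, lost.
No further trips.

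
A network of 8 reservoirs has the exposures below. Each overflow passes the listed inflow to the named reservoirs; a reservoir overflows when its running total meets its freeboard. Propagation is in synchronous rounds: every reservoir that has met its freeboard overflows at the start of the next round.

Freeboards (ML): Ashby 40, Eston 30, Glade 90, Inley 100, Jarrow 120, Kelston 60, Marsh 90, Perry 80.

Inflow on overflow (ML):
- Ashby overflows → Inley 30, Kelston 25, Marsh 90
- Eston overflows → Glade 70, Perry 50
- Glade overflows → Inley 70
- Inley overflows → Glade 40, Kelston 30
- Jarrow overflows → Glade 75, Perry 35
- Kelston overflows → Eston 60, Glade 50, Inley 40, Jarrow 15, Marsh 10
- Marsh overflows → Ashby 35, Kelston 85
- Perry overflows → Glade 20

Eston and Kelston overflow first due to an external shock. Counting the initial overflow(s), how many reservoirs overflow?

4

Round 1 — Eston, Kelston overflow (initial).
  Glade: +70+50 → 120 ≥ 90
  Inley: +40 → 40 < 100
  Jarrow: +15 → 15 < 120
  Marsh: +10 → 10 < 90
  Perry: +50 → 50 < 80
Round 2 — Glade overflows.
  Inley: +70 → 110 ≥ 100
Round 3 — Inley overflows.
No further overflows.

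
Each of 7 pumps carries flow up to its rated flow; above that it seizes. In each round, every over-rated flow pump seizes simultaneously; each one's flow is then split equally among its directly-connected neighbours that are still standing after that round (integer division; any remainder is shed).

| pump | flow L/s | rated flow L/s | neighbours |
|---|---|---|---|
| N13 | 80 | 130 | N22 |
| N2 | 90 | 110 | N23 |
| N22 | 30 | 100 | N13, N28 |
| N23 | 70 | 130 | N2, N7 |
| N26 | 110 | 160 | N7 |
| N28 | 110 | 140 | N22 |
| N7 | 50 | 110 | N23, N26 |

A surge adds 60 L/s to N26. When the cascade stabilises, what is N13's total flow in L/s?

Round 1 — N26 at 170 > 160. N26 seizes.
  N26 sheds 170 L/s to N7: 170 each.
    N7: 50+170 = 220 > 110
Round 2 — N7 seizes.
  N7 sheds 220 L/s to N23: 220 each.
    N23: 70+220 = 290 > 130
Round 3 — N23 seizes.
  N23 sheds 290 L/s to N2: 290 each.
    N2: 90+290 = 380 > 110
Round 4 — N2 seizes.
  N2 sheds 380 L/s: no online neighbours, lost.
No further seizures.

80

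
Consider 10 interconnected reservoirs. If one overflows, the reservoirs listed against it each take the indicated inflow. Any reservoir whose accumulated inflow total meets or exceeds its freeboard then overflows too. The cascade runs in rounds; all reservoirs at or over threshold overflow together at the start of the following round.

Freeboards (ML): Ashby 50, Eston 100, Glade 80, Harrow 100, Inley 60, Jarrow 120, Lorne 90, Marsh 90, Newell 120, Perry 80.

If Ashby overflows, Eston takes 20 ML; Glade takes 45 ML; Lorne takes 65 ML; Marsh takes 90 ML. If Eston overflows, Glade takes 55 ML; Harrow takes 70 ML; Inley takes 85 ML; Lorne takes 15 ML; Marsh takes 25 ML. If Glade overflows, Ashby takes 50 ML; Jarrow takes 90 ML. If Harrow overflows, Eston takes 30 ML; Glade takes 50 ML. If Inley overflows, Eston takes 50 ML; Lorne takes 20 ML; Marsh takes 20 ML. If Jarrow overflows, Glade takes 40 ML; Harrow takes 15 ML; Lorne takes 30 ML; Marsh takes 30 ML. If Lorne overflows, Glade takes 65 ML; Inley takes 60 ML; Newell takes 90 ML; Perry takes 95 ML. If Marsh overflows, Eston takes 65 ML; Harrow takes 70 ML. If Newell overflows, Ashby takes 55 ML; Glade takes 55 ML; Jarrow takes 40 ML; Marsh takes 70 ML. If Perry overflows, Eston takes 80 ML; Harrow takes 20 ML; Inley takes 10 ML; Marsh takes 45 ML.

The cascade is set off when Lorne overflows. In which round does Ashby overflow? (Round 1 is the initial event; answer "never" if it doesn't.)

5

Round 1 — Lorne overflows (initial).
  Glade: +65 → 65 < 80
  Inley: +60 → 60 ≥ 60
  Newell: +90 → 90 < 120
  Perry: +95 → 95 ≥ 80
Round 2 — Inley, Perry overflow.
  Eston: +50+80 → 130 ≥ 100
  Harrow: +20 → 20 < 100
  Marsh: +20+45 → 65 < 90
Round 3 — Eston overflows.
  Glade: +55 → 120 ≥ 80
  Harrow: +70 → 90 < 100
  Marsh: +25 → 90 ≥ 90
Round 4 — Glade, Marsh overflow.
  Ashby: +50 → 50 ≥ 50
  Harrow: +70 → 160 ≥ 100
  Jarrow: +90 → 90 < 120
Round 5 — Ashby, Harrow overflow.
No further overflows.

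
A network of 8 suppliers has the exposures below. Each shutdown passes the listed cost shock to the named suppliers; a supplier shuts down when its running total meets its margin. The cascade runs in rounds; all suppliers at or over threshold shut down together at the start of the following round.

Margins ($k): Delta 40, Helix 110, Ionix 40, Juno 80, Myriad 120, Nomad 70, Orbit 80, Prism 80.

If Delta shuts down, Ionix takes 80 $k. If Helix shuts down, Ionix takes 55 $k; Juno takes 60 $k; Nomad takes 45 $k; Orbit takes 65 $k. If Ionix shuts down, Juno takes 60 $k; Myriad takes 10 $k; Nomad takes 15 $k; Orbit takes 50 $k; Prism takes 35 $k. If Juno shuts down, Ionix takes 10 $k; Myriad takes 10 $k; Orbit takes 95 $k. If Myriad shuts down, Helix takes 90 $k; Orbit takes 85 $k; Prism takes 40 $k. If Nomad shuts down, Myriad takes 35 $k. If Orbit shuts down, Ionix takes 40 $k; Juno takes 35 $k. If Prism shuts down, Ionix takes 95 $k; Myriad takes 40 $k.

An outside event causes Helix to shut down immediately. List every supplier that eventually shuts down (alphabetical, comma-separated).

Helix, Ionix, Juno, Orbit

Round 1 — Helix shuts down (initial).
  Ionix: +55 → 55 ≥ 40
  Juno: +60 → 60 < 80
  Nomad: +45 → 45 < 70
  Orbit: +65 → 65 < 80
Round 2 — Ionix shuts down.
  Juno: +60 → 120 ≥ 80
  Myriad: +10 → 10 < 120
  Nomad: +15 → 60 < 70
  Orbit: +50 → 115 ≥ 80
  Prism: +35 → 35 < 80
Round 3 — Juno, Orbit shut down.
  Myriad: +10 → 20 < 120
No further shutdowns.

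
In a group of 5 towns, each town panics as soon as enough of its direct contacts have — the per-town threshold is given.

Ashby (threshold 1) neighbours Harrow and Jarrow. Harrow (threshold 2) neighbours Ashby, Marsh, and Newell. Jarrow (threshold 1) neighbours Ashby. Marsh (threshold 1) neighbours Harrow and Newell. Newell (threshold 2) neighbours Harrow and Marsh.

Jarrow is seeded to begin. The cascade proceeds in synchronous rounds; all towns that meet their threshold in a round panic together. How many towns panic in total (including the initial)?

2

Round 1 — Jarrow panics (initial).
Round 2 — checking thresholds:
  Ashby: 1 of 2 neighbours ≥ 1, panics.
Round 3 — no new panics; cascade stops.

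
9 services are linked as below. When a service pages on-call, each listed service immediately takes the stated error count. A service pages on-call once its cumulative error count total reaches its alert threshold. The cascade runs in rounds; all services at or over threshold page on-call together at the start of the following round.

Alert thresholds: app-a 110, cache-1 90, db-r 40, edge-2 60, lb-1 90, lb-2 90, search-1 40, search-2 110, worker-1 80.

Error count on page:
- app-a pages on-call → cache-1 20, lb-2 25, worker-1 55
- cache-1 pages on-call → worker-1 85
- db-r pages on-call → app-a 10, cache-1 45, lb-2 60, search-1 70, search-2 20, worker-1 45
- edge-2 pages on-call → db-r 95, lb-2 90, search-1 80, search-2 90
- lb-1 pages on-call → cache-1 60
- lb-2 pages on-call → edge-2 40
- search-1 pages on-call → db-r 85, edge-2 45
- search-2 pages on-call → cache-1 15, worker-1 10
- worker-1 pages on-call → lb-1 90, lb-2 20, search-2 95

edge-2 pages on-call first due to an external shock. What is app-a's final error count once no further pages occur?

10

Round 1 — edge-2 pages on-call (initial).
  db-r: +95 → 95 ≥ 40
  lb-2: +90 → 90 ≥ 90
  search-1: +80 → 80 ≥ 40
  search-2: +90 → 90 < 110
Round 2 — db-r, lb-2, search-1 page on-call.
  app-a: +10 → 10 < 110
  cache-1: +45 → 45 < 90
  search-2: +20 → 110 ≥ 110
  worker-1: +45 → 45 < 80
Round 3 — search-2 pages on-call.
  cache-1: +15 → 60 < 90
  worker-1: +10 → 55 < 80
No further pages.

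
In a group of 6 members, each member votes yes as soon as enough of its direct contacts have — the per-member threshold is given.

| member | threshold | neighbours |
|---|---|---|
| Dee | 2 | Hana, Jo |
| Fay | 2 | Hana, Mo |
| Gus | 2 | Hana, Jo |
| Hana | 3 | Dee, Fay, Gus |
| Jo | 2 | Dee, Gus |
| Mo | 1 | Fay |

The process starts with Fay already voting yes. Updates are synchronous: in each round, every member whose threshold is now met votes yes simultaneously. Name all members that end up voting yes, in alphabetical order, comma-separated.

Fay, Mo

Round 1 — Fay votes yes (initial).
Round 2 — checking thresholds:
  Hana: 1 of 3 neighbours < 3, holds.
  Mo: 1 of 1 neighbours ≥ 1, votes yes.
Round 3 — no new yes votes; cascade stops.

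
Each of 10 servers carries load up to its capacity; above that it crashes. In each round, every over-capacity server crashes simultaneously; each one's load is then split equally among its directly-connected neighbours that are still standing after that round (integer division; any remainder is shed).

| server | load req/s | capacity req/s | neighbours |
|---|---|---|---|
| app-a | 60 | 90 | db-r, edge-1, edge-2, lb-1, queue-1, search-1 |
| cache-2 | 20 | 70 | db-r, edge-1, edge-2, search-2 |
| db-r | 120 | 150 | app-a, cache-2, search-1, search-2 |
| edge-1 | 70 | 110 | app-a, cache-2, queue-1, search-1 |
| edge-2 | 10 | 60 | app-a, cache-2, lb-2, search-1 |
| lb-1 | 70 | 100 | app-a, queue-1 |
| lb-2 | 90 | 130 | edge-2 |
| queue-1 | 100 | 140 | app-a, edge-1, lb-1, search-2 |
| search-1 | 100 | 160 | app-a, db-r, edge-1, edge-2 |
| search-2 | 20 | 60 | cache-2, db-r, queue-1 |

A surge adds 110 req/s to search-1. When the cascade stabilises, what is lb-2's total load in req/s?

121

Round 1 — search-1 at 210 > 160. search-1 crashes.
  search-1 sheds 210 req/s to app-a, db-r, edge-1, edge-2: 52 each (2 lost).
    app-a: 60+52 = 112 > 90
    db-r: 120+52 = 172 > 150
    edge-1: 70+52 = 122 > 110
    edge-2: 10+52 = 62 > 60
Round 2 — app-a, db-r, edge-1, edge-2 crash.
  app-a sheds 112 req/s to lb-1, queue-1: 56 each.
    lb-1: 70+56 = 126 > 100
    queue-1: 100+56 = 156 > 140
  db-r sheds 172 req/s to cache-2, search-2: 86 each.
    cache-2: 20+86 = 106 > 70
    search-2: 20+86 = 106 > 60
  edge-1 sheds 122 req/s to cache-2, queue-1: 61 each.
    cache-2: 106+61 = 167 > 70
    queue-1: 156+61 = 217 > 140
  edge-2 sheds 62 req/s to cache-2, lb-2: 31 each.
    cache-2: 167+31 = 198 > 70
    lb-2: 90+31 = 121 ≤ 130
Round 3 — cache-2, lb-1, queue-1, search-2 crash.
  cache-2 sheds 198 req/s: no online neighbours, lost.
  lb-1 sheds 126 req/s: no online neighbours, lost.
  queue-1 sheds 217 req/s: no online neighbours, lost.
  search-2 sheds 106 req/s: no online neighbours, lost.
No further crashes.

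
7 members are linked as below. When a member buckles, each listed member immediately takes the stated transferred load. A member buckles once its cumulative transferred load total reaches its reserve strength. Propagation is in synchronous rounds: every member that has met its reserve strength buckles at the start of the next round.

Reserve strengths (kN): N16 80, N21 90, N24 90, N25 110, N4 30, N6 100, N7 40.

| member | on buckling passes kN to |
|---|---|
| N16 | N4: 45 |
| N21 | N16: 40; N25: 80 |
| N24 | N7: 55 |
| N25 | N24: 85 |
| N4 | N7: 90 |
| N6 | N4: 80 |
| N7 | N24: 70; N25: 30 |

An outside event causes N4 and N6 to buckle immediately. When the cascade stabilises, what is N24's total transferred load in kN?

70

Round 1 — N4, N6 buckle (initial).
  N7: +90 → 90 ≥ 40
Round 2 — N7 buckles.
  N24: +70 → 70 < 90
  N25: +30 → 30 < 110
No further bucklings.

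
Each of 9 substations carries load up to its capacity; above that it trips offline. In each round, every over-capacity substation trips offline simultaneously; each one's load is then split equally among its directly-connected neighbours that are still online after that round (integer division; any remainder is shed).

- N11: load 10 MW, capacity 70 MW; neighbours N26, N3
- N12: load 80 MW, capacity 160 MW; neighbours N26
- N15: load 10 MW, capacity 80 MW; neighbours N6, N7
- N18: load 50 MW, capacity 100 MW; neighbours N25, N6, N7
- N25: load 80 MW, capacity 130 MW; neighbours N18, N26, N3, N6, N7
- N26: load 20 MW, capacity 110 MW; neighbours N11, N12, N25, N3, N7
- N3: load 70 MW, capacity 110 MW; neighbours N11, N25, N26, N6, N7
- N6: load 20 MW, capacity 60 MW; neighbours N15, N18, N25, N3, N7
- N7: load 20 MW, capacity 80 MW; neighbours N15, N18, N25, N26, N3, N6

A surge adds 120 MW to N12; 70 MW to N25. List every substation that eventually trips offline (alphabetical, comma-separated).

Round 1 — N12 at 200 > 160; N25 at 150 > 130. N12, N25 trip offline.
  N12 sheds 200 MW to N26: 200 each.
    N26: 20+200 = 220 > 110
  N25 sheds 150 MW to N18, N26, N3, N6, N7: 30 each.
    N18: 50+30 = 80 ≤ 100
    N26: 220+30 = 250 > 110
    N3: 70+30 = 100 ≤ 110
    N6: 20+30 = 50 ≤ 60
    N7: 20+30 = 50 ≤ 80
Round 2 — N26 trips offline.
  N26 sheds 250 MW to N11, N3, N7: 83 each (1 lost).
    N11: 10+83 = 93 > 70
    N3: 100+83 = 183 > 110
    N7: 50+83 = 133 > 80
Round 3 — N11, N3, N7 trip offline.
  N11 sheds 93 MW: no online neighbours, lost.
  N3 sheds 183 MW to N6: 183 each.
    N6: 50+183 = 233 > 60
  N7 sheds 133 MW to N15, N18, N6: 44 each (1 lost).
    N15: 10+44 = 54 ≤ 80
    N18: 80+44 = 124 > 100
    N6: 233+44 = 277 > 60
Round 4 — N18, N6 trip offline.
  N18 sheds 124 MW: no online neighbours, lost.
  N6 sheds 277 MW to N15: 277 each.
    N15: 54+277 = 331 > 80
Round 5 — N15 trips offline.
  N15 sheds 331 MW: no online neighbours, lost.
No further trips.

N11, N12, N15, N18, N25, N26, N3, N6, N7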